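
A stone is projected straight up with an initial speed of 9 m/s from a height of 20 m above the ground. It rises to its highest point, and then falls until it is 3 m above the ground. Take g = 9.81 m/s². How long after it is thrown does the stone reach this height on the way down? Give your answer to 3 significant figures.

2.99 s

Phase 1 (rising): v₀ = 9.00 m/s, a = -9.81 m/s².
v = v₀ + at → t = (0 − 9.00) / -9.81 = 0.917 s
v² = v₀² + 2aΔx → Δx = (0² − 9.00²)/(2·-9.81) = 4.13 m

Phase 2 (falling): v₀ = 0 m/s, a = -9.81 m/s².
Falls 21.1 m from rest: t = √(2·21.1/9.81) = 2.08 s; v = g·t = 20.4 m/s.
Total time = 0.917 + 2.08 = 2.99 s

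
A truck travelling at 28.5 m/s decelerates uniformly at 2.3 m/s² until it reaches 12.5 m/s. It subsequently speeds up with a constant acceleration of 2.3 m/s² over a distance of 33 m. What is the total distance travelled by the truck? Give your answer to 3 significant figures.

Phase 1 (decelerating): v₀ = 28.5 m/s, a = -2.3 m/s².
v = v₀ + at → t = (12.5 − 28.5) / -2.3 = 6.96 s
v² = v₀² + 2aΔx → Δx = (12.5² − 28.5²)/(2·-2.3) = 143 m

Phase 2 (accelerating): v₀ = 12.5 m/s, a = 2.3 m/s².
v² = v₀² + 2aΔx = 12.5² + 2·2.3·33 = 308 → v = 17.6 m/s
t = (v − v₀)/a = (17.6 − 12.5)/2.3 = 2.20 s
Total distance = 143 + 33.0 = 176 m

176 m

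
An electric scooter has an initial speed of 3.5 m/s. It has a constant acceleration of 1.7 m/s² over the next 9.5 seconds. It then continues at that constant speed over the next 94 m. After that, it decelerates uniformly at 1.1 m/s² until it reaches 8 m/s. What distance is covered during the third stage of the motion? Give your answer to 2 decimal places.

146.42 m

Phase 1 (accelerating): v₀ = 3.50 m/s, a = 1.7 m/s².
v = v₀ + at = 3.50 + (1.7)(9.5) = 19.6 m/s
Δx = v₀t + ½at² = 3.50·9.5 + 0.5·1.7·9.5² = 110 m

Phase 2 (constant speed): v₀ = 19.6 m/s, a = 0 m/s².
Constant speed: t = d/v = 94/19.6 = 4.78 s

Phase 3 (decelerating): v₀ = 19.6 m/s, a = -1.1 m/s².
v = v₀ + at → t = (8 − 19.6) / -1.1 = 10.6 s
v² = v₀² + 2aΔx → Δx = (8² − 19.6²)/(2·-1.1) = 146 m
Distance in phase 3 = 146 m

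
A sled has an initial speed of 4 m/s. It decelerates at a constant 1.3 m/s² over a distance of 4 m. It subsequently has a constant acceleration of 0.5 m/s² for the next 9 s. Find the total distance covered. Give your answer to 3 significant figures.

45.5 m

Phase 1 (decelerating): v₀ = 4.00 m/s, a = -1.3 m/s².
v² = v₀² + 2aΔx = 4.00² + 2·-1.3·4 = 5.60 → v = 2.37 m/s
t = (v − v₀)/a = (2.37 − 4.00)/-1.3 = 1.26 s

Phase 2 (accelerating): v₀ = 2.37 m/s, a = 0.5 m/s².
v = v₀ + at = 2.37 + (0.5)(9) = 6.87 m/s
Δx = v₀t + ½at² = 2.37·9 + 0.5·0.5·9² = 41.5 m
Total distance = 4.00 + 41.5 = 45.5 m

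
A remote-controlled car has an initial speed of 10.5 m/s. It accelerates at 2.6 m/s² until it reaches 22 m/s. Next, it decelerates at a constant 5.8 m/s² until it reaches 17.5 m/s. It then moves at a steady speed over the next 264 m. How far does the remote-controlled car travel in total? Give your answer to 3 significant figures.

351 m

Phase 1 (accelerating): v₀ = 10.5 m/s, a = 2.6 m/s².
v = v₀ + at → t = (22 − 10.5) / 2.6 = 4.42 s
v² = v₀² + 2aΔx → Δx = (22² − 10.5²)/(2·2.6) = 71.9 m

Phase 2 (decelerating): v₀ = 22.0 m/s, a = -5.8 m/s².
v = v₀ + at → t = (17.5 − 22.0) / -5.8 = 0.776 s
v² = v₀² + 2aΔx → Δx = (17.5² − 22.0²)/(2·-5.8) = 15.3 m

Phase 3 (constant speed): v₀ = 17.5 m/s, a = 0 m/s².
Constant speed: t = d/v = 264/17.5 = 15.1 s
Total distance = 71.9 + 15.3 + 264 = 351 m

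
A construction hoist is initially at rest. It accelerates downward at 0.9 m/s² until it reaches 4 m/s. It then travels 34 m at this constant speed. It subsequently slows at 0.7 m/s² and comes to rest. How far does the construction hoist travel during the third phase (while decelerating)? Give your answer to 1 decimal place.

Phase 1 (accelerating): v₀ = 0 m/s, a = 0.9 m/s².
v = v₀ + at → t = (4 − 0) / 0.9 = 4.44 s
v² = v₀² + 2aΔx → Δx = (4² − 0²)/(2·0.9) = 8.89 m

Phase 2 (constant speed): v₀ = 4.00 m/s, a = 0 m/s².
Constant speed: t = d/v = 34/4.00 = 8.50 s

Phase 3 (decelerating): v₀ = 4.00 m/s, a = -0.7 m/s².
v = v₀ + at → t = (0 − 4.00) / -0.7 = 5.71 s
v² = v₀² + 2aΔx → Δx = (0² − 4.00²)/(2·-0.7) = 11.4 m
Distance in phase 3 = 11.4 m

11.4 m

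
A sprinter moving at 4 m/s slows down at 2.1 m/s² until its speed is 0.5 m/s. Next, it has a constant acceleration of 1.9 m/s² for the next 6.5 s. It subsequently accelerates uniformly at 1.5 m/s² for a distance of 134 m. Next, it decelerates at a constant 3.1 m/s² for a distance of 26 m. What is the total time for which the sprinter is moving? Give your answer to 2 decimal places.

Phase 1 (decelerating): v₀ = 4.00 m/s, a = -2.1 m/s².
v = v₀ + at → t = (0.5 − 4.00) / -2.1 = 1.67 s
v² = v₀² + 2aΔx → Δx = (0.5² − 4.00²)/(2·-2.1) = 3.75 m

Phase 2 (accelerating): v₀ = 0.500 m/s, a = 1.9 m/s².
v = v₀ + at = 0.500 + (1.9)(6.5) = 12.8 m/s
Δx = v₀t + ½at² = 0.500·6.5 + 0.5·1.9·6.5² = 43.4 m

Phase 3 (accelerating): v₀ = 12.8 m/s, a = 1.5 m/s².
v² = v₀² + 2aΔx = 12.8² + 2·1.5·134 = 567 → v = 23.8 m/s
t = (v − v₀)/a = (23.8 − 12.8)/1.5 = 7.31 s

Phase 4 (decelerating): v₀ = 23.8 m/s, a = -3.1 m/s².
v² = v₀² + 2aΔx = 23.8² + 2·-3.1·26 = 406 → v = 20.1 m/s
t = (v − v₀)/a = (20.1 − 23.8)/-3.1 = 1.18 s
Total time = 1.67 + 6.50 + 7.31 + 1.18 = 16.7 s

16.66 s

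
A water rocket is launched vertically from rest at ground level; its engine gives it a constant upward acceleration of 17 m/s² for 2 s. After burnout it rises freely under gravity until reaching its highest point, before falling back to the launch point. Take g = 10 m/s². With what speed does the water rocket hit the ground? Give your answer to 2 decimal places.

Phase 1 (powered ascent): v₀ = 0 m/s, a = 17 m/s².
v = v₀ + at = 0 + (17)(2) = 34.0 m/s
Δx = v₀t + ½at² = 0·2 + 0.5·17·2² = 34.0 m

Phase 2 (coasting upward): v₀ = 34.0 m/s, a = -10 m/s².
v = v₀ + at → t = (0 − 34.0) / -10 = 3.40 s
v² = v₀² + 2aΔx → Δx = (0² − 34.0²)/(2·-10) = 57.8 m

Phase 3 (free fall): v₀ = 0 m/s, a = -10 m/s².
Falls 91.8 m from rest: t = √(2·91.8/10) = 4.28 s; v = g·t = 42.8 m/s.
Impact speed = 42.8 m/s

42.85 m/s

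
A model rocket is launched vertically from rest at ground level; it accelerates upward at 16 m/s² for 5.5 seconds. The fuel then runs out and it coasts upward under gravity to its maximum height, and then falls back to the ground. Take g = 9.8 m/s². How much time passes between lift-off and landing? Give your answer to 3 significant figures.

Phase 1 (powered ascent): v₀ = 0 m/s, a = 16 m/s².
v = v₀ + at = 0 + (16)(5.5) = 88.0 m/s
Δx = v₀t + ½at² = 0·5.5 + 0.5·16·5.5² = 242 m

Phase 2 (coasting upward): v₀ = 88.0 m/s, a = -9.8 m/s².
v = v₀ + at → t = (0 − 88.0) / -9.8 = 8.98 s
v² = v₀² + 2aΔx → Δx = (0² − 88.0²)/(2·-9.8) = 395 m

Phase 3 (free fall): v₀ = 0 m/s, a = -9.8 m/s².
Falls 637 m from rest: t = √(2·637/9.8) = 11.4 s; v = g·t = 112 m/s.
Total time = 5.50 + 8.98 + 11.4 = 25.9 s

25.9 s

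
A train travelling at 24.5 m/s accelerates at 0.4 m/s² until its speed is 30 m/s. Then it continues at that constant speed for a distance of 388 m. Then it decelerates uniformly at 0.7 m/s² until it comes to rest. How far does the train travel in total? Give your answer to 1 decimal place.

1405.5 m

Phase 1 (accelerating): v₀ = 24.5 m/s, a = 0.4 m/s².
v = v₀ + at → t = (30 − 24.5) / 0.4 = 13.8 s
v² = v₀² + 2aΔx → Δx = (30² − 24.5²)/(2·0.4) = 375 m

Phase 2 (constant speed): v₀ = 30.0 m/s, a = 0 m/s².
Constant speed: t = d/v = 388/30.0 = 12.9 s

Phase 3 (decelerating): v₀ = 30.0 m/s, a = -0.7 m/s².
v = v₀ + at → t = (0 − 30.0) / -0.7 = 42.9 s
v² = v₀² + 2aΔx → Δx = (0² − 30.0²)/(2·-0.7) = 643 m
Total distance = 375 + 388 + 643 = 1410 m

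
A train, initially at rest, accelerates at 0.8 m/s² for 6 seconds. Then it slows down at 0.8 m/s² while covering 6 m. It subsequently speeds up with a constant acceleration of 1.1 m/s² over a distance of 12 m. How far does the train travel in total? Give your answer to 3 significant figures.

Phase 1 (accelerating): v₀ = 0 m/s, a = 0.8 m/s².
v = v₀ + at = 0 + (0.8)(6) = 4.80 m/s
Δx = v₀t + ½at² = 0·6 + 0.5·0.8·6² = 14.4 m

Phase 2 (decelerating): v₀ = 4.80 m/s, a = -0.8 m/s².
v² = v₀² + 2aΔx = 4.80² + 2·-0.8·6 = 13.4 → v = 3.67 m/s
t = (v − v₀)/a = (3.67 − 4.80)/-0.8 = 1.42 s

Phase 3 (accelerating): v₀ = 3.67 m/s, a = 1.1 m/s².
v² = v₀² + 2aΔx = 3.67² + 2·1.1·12 = 39.8 → v = 6.31 m/s
t = (v − v₀)/a = (6.31 − 3.67)/1.1 = 2.41 s
Total distance = 14.4 + 6.00 + 12.0 = 32.4 m

32.4 m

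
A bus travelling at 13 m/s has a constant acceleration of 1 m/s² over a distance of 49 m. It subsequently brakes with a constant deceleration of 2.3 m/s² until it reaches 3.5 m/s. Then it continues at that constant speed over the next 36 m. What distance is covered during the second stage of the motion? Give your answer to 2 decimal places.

Phase 1 (accelerating): v₀ = 13.0 m/s, a = 1 m/s².
v² = v₀² + 2aΔx = 13.0² + 2·1·49 = 267 → v = 16.3 m/s
t = (v − v₀)/a = (16.3 − 13.0)/1 = 3.34 s

Phase 2 (decelerating): v₀ = 16.3 m/s, a = -2.3 m/s².
v = v₀ + at → t = (3.5 − 16.3) / -2.3 = 5.58 s
v² = v₀² + 2aΔx → Δx = (3.5² − 16.3²)/(2·-2.3) = 55.4 m
Distance in phase 2 = 55.4 m

55.38 m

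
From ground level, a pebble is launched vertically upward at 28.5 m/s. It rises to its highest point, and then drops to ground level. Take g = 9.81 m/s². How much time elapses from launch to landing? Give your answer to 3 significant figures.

Phase 1 (rising): v₀ = 28.5 m/s, a = -9.81 m/s².
v = v₀ + at → t = (0 − 28.5) / -9.81 = 2.91 s
v² = v₀² + 2aΔx → Δx = (0² − 28.5²)/(2·-9.81) = 41.4 m

Phase 2 (falling): v₀ = 0 m/s, a = -9.81 m/s².
Falls 41.4 m from rest: t = √(2·41.4/9.81) = 2.91 s; v = g·t = 28.5 m/s.
Total time = 2.91 + 2.91 = 5.81 s

5.81 s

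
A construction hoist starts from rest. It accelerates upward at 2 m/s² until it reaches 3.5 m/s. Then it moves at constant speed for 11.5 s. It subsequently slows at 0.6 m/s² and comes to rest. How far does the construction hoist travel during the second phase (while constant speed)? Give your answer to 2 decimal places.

Phase 1 (accelerating): v₀ = 0 m/s, a = 2 m/s².
v = v₀ + at → t = (3.5 − 0) / 2 = 1.75 s
v² = v₀² + 2aΔx → Δx = (3.5² − 0²)/(2·2) = 3.06 m

Phase 2 (constant speed): v₀ = 3.50 m/s, a = 0 m/s².
v = v₀ + at = 3.50 + (0)(11.5) = 3.50 m/s
Δx = v₀t + ½at² = 3.50·11.5 + 0.5·0·11.5² = 40.2 m
Distance in phase 2 = 40.2 m

40.25 m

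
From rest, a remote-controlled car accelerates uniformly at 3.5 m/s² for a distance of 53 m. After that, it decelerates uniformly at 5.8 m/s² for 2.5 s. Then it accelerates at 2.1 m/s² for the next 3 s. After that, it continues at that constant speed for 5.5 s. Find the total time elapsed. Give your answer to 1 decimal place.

16.5 s

Phase 1 (accelerating): v₀ = 0 m/s, a = 3.5 m/s².
v² = v₀² + 2aΔx = 0² + 2·3.5·53 = 371 → v = 19.3 m/s
t = (v − v₀)/a = (19.3 − 0)/3.5 = 5.50 s

Phase 2 (decelerating): v₀ = 19.3 m/s, a = -5.8 m/s².
v = v₀ + at = 19.3 + (-5.8)(2.5) = 4.76 m/s
Δx = v₀t + ½at² = 19.3·2.5 + 0.5·-5.8·2.5² = 30.0 m

Phase 3 (accelerating): v₀ = 4.76 m/s, a = 2.1 m/s².
v = v₀ + at = 4.76 + (2.1)(3) = 11.1 m/s
Δx = v₀t + ½at² = 4.76·3 + 0.5·2.1·3² = 23.7 m

Phase 4 (constant speed): v₀ = 11.1 m/s, a = 0 m/s².
v = v₀ + at = 11.1 + (0)(5.5) = 11.1 m/s
Δx = v₀t + ½at² = 11.1·5.5 + 0.5·0·5.5² = 60.8 m
Total time = 5.50 + 2.50 + 3.00 + 5.50 = 16.5 s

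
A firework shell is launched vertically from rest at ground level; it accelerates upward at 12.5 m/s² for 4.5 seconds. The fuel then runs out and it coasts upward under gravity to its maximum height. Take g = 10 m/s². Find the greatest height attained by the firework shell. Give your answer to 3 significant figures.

285 m

Phase 1 (powered ascent): v₀ = 0 m/s, a = 12.5 m/s².
v = v₀ + at = 0 + (12.5)(4.5) = 56.2 m/s
Δx = v₀t + ½at² = 0·4.5 + 0.5·12.5·4.5² = 127 m

Phase 2 (coasting upward): v₀ = 56.2 m/s, a = -10 m/s².
v = v₀ + at → t = (0 − 56.2) / -10 = 5.62 s
v² = v₀² + 2aΔx → Δx = (0² − 56.2²)/(2·-10) = 158 m
Maximum height = 127 + 158 = 285 m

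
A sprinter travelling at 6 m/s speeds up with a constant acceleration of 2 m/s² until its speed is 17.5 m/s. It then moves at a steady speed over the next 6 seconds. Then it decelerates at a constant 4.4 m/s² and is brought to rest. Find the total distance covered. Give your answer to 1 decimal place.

Phase 1 (accelerating): v₀ = 6.00 m/s, a = 2 m/s².
v = v₀ + at → t = (17.5 − 6.00) / 2 = 5.75 s
v² = v₀² + 2aΔx → Δx = (17.5² − 6.00²)/(2·2) = 67.6 m

Phase 2 (constant speed): v₀ = 17.5 m/s, a = 0 m/s².
v = v₀ + at = 17.5 + (0)(6) = 17.5 m/s
Δx = v₀t + ½at² = 17.5·6 + 0.5·0·6² = 105 m

Phase 3 (decelerating): v₀ = 17.5 m/s, a = -4.4 m/s².
v = v₀ + at → t = (0 − 17.5) / -4.4 = 3.98 s
v² = v₀² + 2aΔx → Δx = (0² − 17.5²)/(2·-4.4) = 34.8 m
Total distance = 67.6 + 105 + 34.8 = 207 m

207.4 m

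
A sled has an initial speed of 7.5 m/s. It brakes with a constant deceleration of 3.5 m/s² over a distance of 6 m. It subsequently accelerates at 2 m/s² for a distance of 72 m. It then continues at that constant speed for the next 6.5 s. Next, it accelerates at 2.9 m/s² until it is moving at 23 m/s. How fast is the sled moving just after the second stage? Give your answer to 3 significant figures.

Phase 1 (decelerating): v₀ = 7.50 m/s, a = -3.5 m/s².
v² = v₀² + 2aΔx = 7.50² + 2·-3.5·6 = 14.2 → v = 3.77 m/s
t = (v − v₀)/a = (3.77 − 7.50)/-3.5 = 1.06 s

Phase 2 (accelerating): v₀ = 3.77 m/s, a = 2 m/s².
v² = v₀² + 2aΔx = 3.77² + 2·2·72 = 302 → v = 17.4 m/s
t = (v − v₀)/a = (17.4 − 3.77)/2 = 6.81 s
Speed at end of phase 2 = 17.4 m/s

17.4 m/s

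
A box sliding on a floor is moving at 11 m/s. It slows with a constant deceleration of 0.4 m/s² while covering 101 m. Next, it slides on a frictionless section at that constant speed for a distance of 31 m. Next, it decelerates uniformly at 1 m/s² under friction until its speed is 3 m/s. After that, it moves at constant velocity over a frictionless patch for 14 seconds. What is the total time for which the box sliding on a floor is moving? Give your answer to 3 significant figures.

33.9 s

Phase 1 (decelerating): v₀ = 11.0 m/s, a = -0.4 m/s².
v² = v₀² + 2aΔx = 11.0² + 2·-0.4·101 = 40.2 → v = 6.34 m/s
t = (v − v₀)/a = (6.34 − 11.0)/-0.4 = 11.6 s

Phase 2 (constant speed): v₀ = 6.34 m/s, a = 0 m/s².
Constant speed: t = d/v = 31/6.34 = 4.89 s

Phase 3 (decelerating): v₀ = 6.34 m/s, a = -1 m/s².
v = v₀ + at → t = (3 − 6.34) / -1 = 3.34 s
v² = v₀² + 2aΔx → Δx = (3² − 6.34²)/(2·-1) = 15.6 m

Phase 4 (constant speed): v₀ = 3.00 m/s, a = 0 m/s².
v = v₀ + at = 3.00 + (0)(14) = 3.00 m/s
Δx = v₀t + ½at² = 3.00·14 + 0.5·0·14² = 42.0 m
Total time = 11.6 + 4.89 + 3.34 + 14.0 = 33.9 s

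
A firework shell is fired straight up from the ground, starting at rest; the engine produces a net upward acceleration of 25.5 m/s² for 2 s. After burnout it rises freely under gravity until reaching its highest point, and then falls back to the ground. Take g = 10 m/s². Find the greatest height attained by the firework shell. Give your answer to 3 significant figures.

Phase 1 (powered ascent): v₀ = 0 m/s, a = 25.5 m/s².
v = v₀ + at = 0 + (25.5)(2) = 51.0 m/s
Δx = v₀t + ½at² = 0·2 + 0.5·25.5·2² = 51.0 m

Phase 2 (coasting upward): v₀ = 51.0 m/s, a = -10 m/s².
v = v₀ + at → t = (0 − 51.0) / -10 = 5.10 s
v² = v₀² + 2aΔx → Δx = (0² − 51.0²)/(2·-10) = 130 m
Maximum height = 51.0 + 130 = 181 m

181 m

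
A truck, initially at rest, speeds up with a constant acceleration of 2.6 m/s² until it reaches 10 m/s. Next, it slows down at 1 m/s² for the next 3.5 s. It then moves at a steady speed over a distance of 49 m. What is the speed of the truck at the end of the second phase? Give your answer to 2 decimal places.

6.50 m/s

Phase 1 (accelerating): v₀ = 0 m/s, a = 2.6 m/s².
v = v₀ + at → t = (10 − 0) / 2.6 = 3.85 s
v² = v₀² + 2aΔx → Δx = (10² − 0²)/(2·2.6) = 19.2 m

Phase 2 (decelerating): v₀ = 10.0 m/s, a = -1 m/s².
v = v₀ + at = 10.0 + (-1)(3.5) = 6.50 m/s
Δx = v₀t + ½at² = 10.0·3.5 + 0.5·-1·3.5² = 28.9 m
Speed at end of phase 2 = 6.50 m/s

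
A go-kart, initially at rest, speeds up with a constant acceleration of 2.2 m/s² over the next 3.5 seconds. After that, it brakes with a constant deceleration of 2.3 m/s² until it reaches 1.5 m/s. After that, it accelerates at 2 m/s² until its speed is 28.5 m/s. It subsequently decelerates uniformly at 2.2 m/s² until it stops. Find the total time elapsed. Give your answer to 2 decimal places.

32.65 s

Phase 1 (accelerating): v₀ = 0 m/s, a = 2.2 m/s².
v = v₀ + at = 0 + (2.2)(3.5) = 7.70 m/s
Δx = v₀t + ½at² = 0·3.5 + 0.5·2.2·3.5² = 13.5 m

Phase 2 (decelerating): v₀ = 7.70 m/s, a = -2.3 m/s².
v = v₀ + at → t = (1.5 − 7.70) / -2.3 = 2.70 s
v² = v₀² + 2aΔx → Δx = (1.5² − 7.70²)/(2·-2.3) = 12.4 m

Phase 3 (accelerating): v₀ = 1.50 m/s, a = 2 m/s².
v = v₀ + at → t = (28.5 − 1.50) / 2 = 13.5 s
v² = v₀² + 2aΔx → Δx = (28.5² − 1.50²)/(2·2) = 202 m

Phase 4 (decelerating): v₀ = 28.5 m/s, a = -2.2 m/s².
v = v₀ + at → t = (0 − 28.5) / -2.2 = 13.0 s
v² = v₀² + 2aΔx → Δx = (0² − 28.5²)/(2·-2.2) = 185 m
Total time = 3.50 + 2.70 + 13.5 + 13.0 = 32.7 s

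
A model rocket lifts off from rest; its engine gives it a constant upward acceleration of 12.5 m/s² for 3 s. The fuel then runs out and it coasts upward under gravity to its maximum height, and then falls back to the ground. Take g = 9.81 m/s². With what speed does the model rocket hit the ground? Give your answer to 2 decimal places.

Phase 1 (powered ascent): v₀ = 0 m/s, a = 12.5 m/s².
v = v₀ + at = 0 + (12.5)(3) = 37.5 m/s
Δx = v₀t + ½at² = 0·3 + 0.5·12.5·3² = 56.2 m

Phase 2 (coasting upward): v₀ = 37.5 m/s, a = -9.81 m/s².
v = v₀ + at → t = (0 − 37.5) / -9.81 = 3.82 s
v² = v₀² + 2aΔx → Δx = (0² − 37.5²)/(2·-9.81) = 71.7 m

Phase 3 (free fall): v₀ = 0 m/s, a = -9.81 m/s².
Falls 128 m from rest: t = √(2·128/9.81) = 5.11 s; v = g·t = 50.1 m/s.
Impact speed = 50.1 m/s

50.10 m/s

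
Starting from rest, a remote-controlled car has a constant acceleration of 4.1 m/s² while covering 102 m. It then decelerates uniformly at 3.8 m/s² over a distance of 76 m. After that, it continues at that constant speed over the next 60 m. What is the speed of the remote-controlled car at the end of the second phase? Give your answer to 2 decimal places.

16.09 m/s

Phase 1 (accelerating): v₀ = 0 m/s, a = 4.1 m/s².
v² = v₀² + 2aΔx = 0² + 2·4.1·102 = 836 → v = 28.9 m/s
t = (v − v₀)/a = (28.9 − 0)/4.1 = 7.05 s

Phase 2 (decelerating): v₀ = 28.9 m/s, a = -3.8 m/s².
v² = v₀² + 2aΔx = 28.9² + 2·-3.8·76 = 259 → v = 16.1 m/s
t = (v − v₀)/a = (16.1 − 28.9)/-3.8 = 3.38 s
Speed at end of phase 2 = 16.1 m/s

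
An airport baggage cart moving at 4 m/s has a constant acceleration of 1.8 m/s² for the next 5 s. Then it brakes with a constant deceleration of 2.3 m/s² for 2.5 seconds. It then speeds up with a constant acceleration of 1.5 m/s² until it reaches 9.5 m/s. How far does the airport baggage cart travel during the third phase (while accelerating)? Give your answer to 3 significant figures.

Phase 1 (accelerating): v₀ = 4.00 m/s, a = 1.8 m/s².
v = v₀ + at = 4.00 + (1.8)(5) = 13.0 m/s
Δx = v₀t + ½at² = 4.00·5 + 0.5·1.8·5² = 42.5 m

Phase 2 (decelerating): v₀ = 13.0 m/s, a = -2.3 m/s².
v = v₀ + at = 13.0 + (-2.3)(2.5) = 7.25 m/s
Δx = v₀t + ½at² = 13.0·2.5 + 0.5·-2.3·2.5² = 25.3 m

Phase 3 (accelerating): v₀ = 7.25 m/s, a = 1.5 m/s².
v = v₀ + at → t = (9.5 − 7.25) / 1.5 = 1.50 s
v² = v₀² + 2aΔx → Δx = (9.5² − 7.25²)/(2·1.5) = 12.6 m
Distance in phase 3 = 12.6 m

12.6 m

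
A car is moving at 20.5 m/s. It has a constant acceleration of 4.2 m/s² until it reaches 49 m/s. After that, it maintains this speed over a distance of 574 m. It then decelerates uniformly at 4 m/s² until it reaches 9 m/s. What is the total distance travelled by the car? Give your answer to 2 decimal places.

1099.80 m

Phase 1 (accelerating): v₀ = 20.5 m/s, a = 4.2 m/s².
v = v₀ + at → t = (49 − 20.5) / 4.2 = 6.79 s
v² = v₀² + 2aΔx → Δx = (49² − 20.5²)/(2·4.2) = 236 m

Phase 2 (constant speed): v₀ = 49.0 m/s, a = 0 m/s².
Constant speed: t = d/v = 574/49.0 = 11.7 s

Phase 3 (decelerating): v₀ = 49.0 m/s, a = -4 m/s².
v = v₀ + at → t = (9 − 49.0) / -4 = 10.0 s
v² = v₀² + 2aΔx → Δx = (9² − 49.0²)/(2·-4) = 290 m
Total distance = 236 + 574 + 290 = 1100 m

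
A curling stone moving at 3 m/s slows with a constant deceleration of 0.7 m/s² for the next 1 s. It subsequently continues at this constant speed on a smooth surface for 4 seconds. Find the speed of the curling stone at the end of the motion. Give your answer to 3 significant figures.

2.30 m/s

Phase 1 (decelerating): v₀ = 3.00 m/s, a = -0.7 m/s².
v = v₀ + at = 3.00 + (-0.7)(1) = 2.30 m/s
Δx = v₀t + ½at² = 3.00·1 + 0.5·-0.7·1² = 2.65 m

Phase 2 (constant speed): v₀ = 2.30 m/s, a = 0 m/s².
v = v₀ + at = 2.30 + (0)(4) = 2.30 m/s
Δx = v₀t + ½at² = 2.30·4 + 0.5·0·4² = 9.20 m
Final speed = 2.30 m/s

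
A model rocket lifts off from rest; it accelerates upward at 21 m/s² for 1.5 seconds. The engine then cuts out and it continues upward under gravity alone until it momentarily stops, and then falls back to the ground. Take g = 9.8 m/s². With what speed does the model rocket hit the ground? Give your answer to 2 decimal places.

38.15 m/s

Phase 1 (powered ascent): v₀ = 0 m/s, a = 21 m/s².
v = v₀ + at = 0 + (21)(1.5) = 31.5 m/s
Δx = v₀t + ½at² = 0·1.5 + 0.5·21·1.5² = 23.6 m

Phase 2 (coasting upward): v₀ = 31.5 m/s, a = -9.8 m/s².
v = v₀ + at → t = (0 − 31.5) / -9.8 = 3.21 s
v² = v₀² + 2aΔx → Δx = (0² − 31.5²)/(2·-9.8) = 50.6 m

Phase 3 (free fall): v₀ = 0 m/s, a = -9.8 m/s².
Falls 74.2 m from rest: t = √(2·74.2/9.8) = 3.89 s; v = g·t = 38.1 m/s.
Impact speed = 38.1 m/s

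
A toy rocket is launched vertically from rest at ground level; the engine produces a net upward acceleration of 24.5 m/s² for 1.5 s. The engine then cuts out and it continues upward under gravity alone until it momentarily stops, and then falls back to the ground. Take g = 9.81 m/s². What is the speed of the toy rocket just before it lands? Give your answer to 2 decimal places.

Phase 1 (powered ascent): v₀ = 0 m/s, a = 24.5 m/s².
v = v₀ + at = 0 + (24.5)(1.5) = 36.8 m/s
Δx = v₀t + ½at² = 0·1.5 + 0.5·24.5·1.5² = 27.6 m

Phase 2 (coasting upward): v₀ = 36.8 m/s, a = -9.81 m/s².
v = v₀ + at → t = (0 − 36.8) / -9.81 = 3.75 s
v² = v₀² + 2aΔx → Δx = (0² − 36.8²)/(2·-9.81) = 68.8 m

Phase 3 (free fall): v₀ = 0 m/s, a = -9.81 m/s².
Falls 96.4 m from rest: t = √(2·96.4/9.81) = 4.43 s; v = g·t = 43.5 m/s.
Impact speed = 43.5 m/s

43.49 m/s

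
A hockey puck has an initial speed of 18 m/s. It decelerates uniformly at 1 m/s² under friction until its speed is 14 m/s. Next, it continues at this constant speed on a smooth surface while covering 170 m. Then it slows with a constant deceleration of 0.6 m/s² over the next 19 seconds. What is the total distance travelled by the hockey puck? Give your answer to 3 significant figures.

Phase 1 (decelerating): v₀ = 18.0 m/s, a = -1 m/s².
v = v₀ + at → t = (14 − 18.0) / -1 = 4.00 s
v² = v₀² + 2aΔx → Δx = (14² − 18.0²)/(2·-1) = 64.0 m

Phase 2 (constant speed): v₀ = 14.0 m/s, a = 0 m/s².
Constant speed: t = d/v = 170/14.0 = 12.1 s

Phase 3 (decelerating): v₀ = 14.0 m/s, a = -0.6 m/s².
v = v₀ + at = 14.0 + (-0.6)(19) = 2.60 m/s
Δx = v₀t + ½at² = 14.0·19 + 0.5·-0.6·19² = 158 m
Total distance = 64.0 + 170 + 158 = 392 m

392 m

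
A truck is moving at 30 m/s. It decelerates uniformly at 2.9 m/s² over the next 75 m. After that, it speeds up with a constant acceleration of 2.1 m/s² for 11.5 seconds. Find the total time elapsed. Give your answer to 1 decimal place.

Phase 1 (decelerating): v₀ = 30.0 m/s, a = -2.9 m/s².
v² = v₀² + 2aΔx = 30.0² + 2·-2.9·75 = 465 → v = 21.6 m/s
t = (v − v₀)/a = (21.6 − 30.0)/-2.9 = 2.91 s

Phase 2 (accelerating): v₀ = 21.6 m/s, a = 2.1 m/s².
v = v₀ + at = 21.6 + (2.1)(11.5) = 45.7 m/s
Δx = v₀t + ½at² = 21.6·11.5 + 0.5·2.1·11.5² = 387 m
Total time = 2.91 + 11.5 = 14.4 s

14.4 s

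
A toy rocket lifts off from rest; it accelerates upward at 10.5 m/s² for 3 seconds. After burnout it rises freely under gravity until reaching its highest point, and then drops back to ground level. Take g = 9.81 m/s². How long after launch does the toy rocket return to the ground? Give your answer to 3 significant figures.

10.7 s

Phase 1 (powered ascent): v₀ = 0 m/s, a = 10.5 m/s².
v = v₀ + at = 0 + (10.5)(3) = 31.5 m/s
Δx = v₀t + ½at² = 0·3 + 0.5·10.5·3² = 47.2 m

Phase 2 (coasting upward): v₀ = 31.5 m/s, a = -9.81 m/s².
v = v₀ + at → t = (0 − 31.5) / -9.81 = 3.21 s
v² = v₀² + 2aΔx → Δx = (0² − 31.5²)/(2·-9.81) = 50.6 m

Phase 3 (free fall): v₀ = 0 m/s, a = -9.81 m/s².
Falls 97.8 m from rest: t = √(2·97.8/9.81) = 4.47 s; v = g·t = 43.8 m/s.
Total time = 3.00 + 3.21 + 4.47 = 10.7 s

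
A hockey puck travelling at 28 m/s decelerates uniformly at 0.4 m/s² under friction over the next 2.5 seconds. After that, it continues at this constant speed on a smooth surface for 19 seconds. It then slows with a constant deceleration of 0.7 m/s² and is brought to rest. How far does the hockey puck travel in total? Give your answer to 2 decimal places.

1102.46 m

Phase 1 (decelerating): v₀ = 28.0 m/s, a = -0.4 m/s².
v = v₀ + at = 28.0 + (-0.4)(2.5) = 27.0 m/s
Δx = v₀t + ½at² = 28.0·2.5 + 0.5·-0.4·2.5² = 68.8 m

Phase 2 (constant speed): v₀ = 27.0 m/s, a = 0 m/s².
v = v₀ + at = 27.0 + (0)(19) = 27.0 m/s
Δx = v₀t + ½at² = 27.0·19 + 0.5·0·19² = 513 m

Phase 3 (decelerating): v₀ = 27.0 m/s, a = -0.7 m/s².
v = v₀ + at → t = (0 − 27.0) / -0.7 = 38.6 s
v² = v₀² + 2aΔx → Δx = (0² − 27.0²)/(2·-0.7) = 521 m
Total distance = 68.8 + 513 + 521 = 1100 m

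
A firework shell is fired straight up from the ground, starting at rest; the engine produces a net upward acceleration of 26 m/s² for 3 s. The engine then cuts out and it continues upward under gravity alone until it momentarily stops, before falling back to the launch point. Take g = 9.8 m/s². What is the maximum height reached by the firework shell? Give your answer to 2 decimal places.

Phase 1 (powered ascent): v₀ = 0 m/s, a = 26 m/s².
v = v₀ + at = 0 + (26)(3) = 78.0 m/s
Δx = v₀t + ½at² = 0·3 + 0.5·26·3² = 117 m

Phase 2 (coasting upward): v₀ = 78.0 m/s, a = -9.8 m/s².
v = v₀ + at → t = (0 − 78.0) / -9.8 = 7.96 s
v² = v₀² + 2aΔx → Δx = (0² − 78.0²)/(2·-9.8) = 310 m
Maximum height = 117 + 310 = 427 m

427.41 m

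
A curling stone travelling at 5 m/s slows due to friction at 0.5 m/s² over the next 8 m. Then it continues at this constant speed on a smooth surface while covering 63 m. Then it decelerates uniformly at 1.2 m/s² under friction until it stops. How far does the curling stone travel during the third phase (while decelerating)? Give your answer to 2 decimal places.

7.08 m

Phase 1 (decelerating): v₀ = 5.00 m/s, a = -0.5 m/s².
v² = v₀² + 2aΔx = 5.00² + 2·-0.5·8 = 17.0 → v = 4.12 m/s
t = (v − v₀)/a = (4.12 − 5.00)/-0.5 = 1.75 s

Phase 2 (constant speed): v₀ = 4.12 m/s, a = 0 m/s².
Constant speed: t = d/v = 63/4.12 = 15.3 s

Phase 3 (decelerating): v₀ = 4.12 m/s, a = -1.2 m/s².
v = v₀ + at → t = (0 − 4.12) / -1.2 = 3.44 s
v² = v₀² + 2aΔx → Δx = (0² − 4.12²)/(2·-1.2) = 7.08 m
Distance in phase 3 = 7.08 m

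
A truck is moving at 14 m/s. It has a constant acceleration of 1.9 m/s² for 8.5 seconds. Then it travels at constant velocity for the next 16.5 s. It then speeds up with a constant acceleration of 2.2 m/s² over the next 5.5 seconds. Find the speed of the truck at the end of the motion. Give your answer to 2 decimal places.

42.25 m/s

Phase 1 (accelerating): v₀ = 14.0 m/s, a = 1.9 m/s².
v = v₀ + at = 14.0 + (1.9)(8.5) = 30.1 m/s
Δx = v₀t + ½at² = 14.0·8.5 + 0.5·1.9·8.5² = 188 m

Phase 2 (constant speed): v₀ = 30.1 m/s, a = 0 m/s².
v = v₀ + at = 30.1 + (0)(16.5) = 30.1 m/s
Δx = v₀t + ½at² = 30.1·16.5 + 0.5·0·16.5² = 497 m

Phase 3 (accelerating): v₀ = 30.1 m/s, a = 2.2 m/s².
v = v₀ + at = 30.1 + (2.2)(5.5) = 42.2 m/s
Δx = v₀t + ½at² = 30.1·5.5 + 0.5·2.2·5.5² = 199 m
Final speed = 42.2 m/s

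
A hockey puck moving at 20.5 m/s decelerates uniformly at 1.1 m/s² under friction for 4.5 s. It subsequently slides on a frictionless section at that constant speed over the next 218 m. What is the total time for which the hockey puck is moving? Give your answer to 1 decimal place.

Phase 1 (decelerating): v₀ = 20.5 m/s, a = -1.1 m/s².
v = v₀ + at = 20.5 + (-1.1)(4.5) = 15.6 m/s
Δx = v₀t + ½at² = 20.5·4.5 + 0.5·-1.1·4.5² = 81.1 m

Phase 2 (constant speed): v₀ = 15.6 m/s, a = 0 m/s².
Constant speed: t = d/v = 218/15.6 = 14.0 s
Total time = 4.50 + 14.0 = 18.5 s

18.5 s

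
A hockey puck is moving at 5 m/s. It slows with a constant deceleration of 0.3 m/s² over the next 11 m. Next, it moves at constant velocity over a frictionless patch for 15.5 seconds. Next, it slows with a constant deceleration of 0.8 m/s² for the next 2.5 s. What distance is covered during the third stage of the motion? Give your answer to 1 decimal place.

Phase 1 (decelerating): v₀ = 5.00 m/s, a = -0.3 m/s².
v² = v₀² + 2aΔx = 5.00² + 2·-0.3·11 = 18.4 → v = 4.29 m/s
t = (v − v₀)/a = (4.29 − 5.00)/-0.3 = 2.37 s

Phase 2 (constant speed): v₀ = 4.29 m/s, a = 0 m/s².
v = v₀ + at = 4.29 + (0)(15.5) = 4.29 m/s
Δx = v₀t + ½at² = 4.29·15.5 + 0.5·0·15.5² = 66.5 m

Phase 3 (decelerating): v₀ = 4.29 m/s, a = -0.8 m/s².
v = v₀ + at = 4.29 + (-0.8)(2.5) = 2.29 m/s
Δx = v₀t + ½at² = 4.29·2.5 + 0.5·-0.8·2.5² = 8.22 m
Distance in phase 3 = 8.22 m

8.2 m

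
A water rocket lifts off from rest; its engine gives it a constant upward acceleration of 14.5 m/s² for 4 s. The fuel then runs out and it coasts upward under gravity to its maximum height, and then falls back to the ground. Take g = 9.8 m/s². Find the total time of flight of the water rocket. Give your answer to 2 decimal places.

17.58 s

Phase 1 (powered ascent): v₀ = 0 m/s, a = 14.5 m/s².
v = v₀ + at = 0 + (14.5)(4) = 58.0 m/s
Δx = v₀t + ½at² = 0·4 + 0.5·14.5·4² = 116 m

Phase 2 (coasting upward): v₀ = 58.0 m/s, a = -9.8 m/s².
v = v₀ + at → t = (0 − 58.0) / -9.8 = 5.92 s
v² = v₀² + 2aΔx → Δx = (0² − 58.0²)/(2·-9.8) = 172 m

Phase 3 (free fall): v₀ = 0 m/s, a = -9.8 m/s².
Falls 288 m from rest: t = √(2·288/9.8) = 7.66 s; v = g·t = 75.1 m/s.
Total time = 4.00 + 5.92 + 7.66 = 17.6 s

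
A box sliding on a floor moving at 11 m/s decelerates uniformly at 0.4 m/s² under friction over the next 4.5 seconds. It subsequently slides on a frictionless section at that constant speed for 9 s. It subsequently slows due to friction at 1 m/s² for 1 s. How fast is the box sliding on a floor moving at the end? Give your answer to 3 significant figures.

Phase 1 (decelerating): v₀ = 11.0 m/s, a = -0.4 m/s².
v = v₀ + at = 11.0 + (-0.4)(4.5) = 9.20 m/s
Δx = v₀t + ½at² = 11.0·4.5 + 0.5·-0.4·4.5² = 45.5 m

Phase 2 (constant speed): v₀ = 9.20 m/s, a = 0 m/s².
v = v₀ + at = 9.20 + (0)(9) = 9.20 m/s
Δx = v₀t + ½at² = 9.20·9 + 0.5·0·9² = 82.8 m

Phase 3 (decelerating): v₀ = 9.20 m/s, a = -1 m/s².
v = v₀ + at = 9.20 + (-1)(1) = 8.20 m/s
Δx = v₀t + ½at² = 9.20·1 + 0.5·-1·1² = 8.70 m
Final speed = 8.20 m/s

8.20 m/s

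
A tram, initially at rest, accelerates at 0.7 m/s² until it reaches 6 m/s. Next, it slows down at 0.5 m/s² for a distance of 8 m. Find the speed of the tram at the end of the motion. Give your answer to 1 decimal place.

5.3 m/s

Phase 1 (accelerating): v₀ = 0 m/s, a = 0.7 m/s².
v = v₀ + at → t = (6 − 0) / 0.7 = 8.57 s
v² = v₀² + 2aΔx → Δx = (6² − 0²)/(2·0.7) = 25.7 m

Phase 2 (decelerating): v₀ = 6.00 m/s, a = -0.5 m/s².
v² = v₀² + 2aΔx = 6.00² + 2·-0.5·8 = 28.0 → v = 5.29 m/s
t = (v − v₀)/a = (5.29 − 6.00)/-0.5 = 1.42 s
Final speed = 5.29 m/s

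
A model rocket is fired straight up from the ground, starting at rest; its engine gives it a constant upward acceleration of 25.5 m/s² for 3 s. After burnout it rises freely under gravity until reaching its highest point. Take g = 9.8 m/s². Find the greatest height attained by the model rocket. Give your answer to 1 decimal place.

Phase 1 (powered ascent): v₀ = 0 m/s, a = 25.5 m/s².
v = v₀ + at = 0 + (25.5)(3) = 76.5 m/s
Δx = v₀t + ½at² = 0·3 + 0.5·25.5·3² = 115 m

Phase 2 (coasting upward): v₀ = 76.5 m/s, a = -9.8 m/s².
v = v₀ + at → t = (0 − 76.5) / -9.8 = 7.81 s
v² = v₀² + 2aΔx → Δx = (0² − 76.5²)/(2·-9.8) = 299 m
Maximum height = 115 + 299 = 413 m

413.3 m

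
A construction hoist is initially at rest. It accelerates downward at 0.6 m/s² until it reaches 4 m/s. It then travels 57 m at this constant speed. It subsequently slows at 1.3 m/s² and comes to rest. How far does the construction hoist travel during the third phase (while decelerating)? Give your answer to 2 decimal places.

6.15 m

Phase 1 (accelerating): v₀ = 0 m/s, a = 0.6 m/s².
v = v₀ + at → t = (4 − 0) / 0.6 = 6.67 s
v² = v₀² + 2aΔx → Δx = (4² − 0²)/(2·0.6) = 13.3 m

Phase 2 (constant speed): v₀ = 4.00 m/s, a = 0 m/s².
Constant speed: t = d/v = 57/4.00 = 14.2 s

Phase 3 (decelerating): v₀ = 4.00 m/s, a = -1.3 m/s².
v = v₀ + at → t = (0 − 4.00) / -1.3 = 3.08 s
v² = v₀² + 2aΔx → Δx = (0² − 4.00²)/(2·-1.3) = 6.15 m
Distance in phase 3 = 6.15 m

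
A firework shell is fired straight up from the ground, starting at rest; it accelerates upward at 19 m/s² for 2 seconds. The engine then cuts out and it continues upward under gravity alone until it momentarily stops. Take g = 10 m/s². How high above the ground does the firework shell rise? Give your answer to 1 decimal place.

110.2 m

Phase 1 (powered ascent): v₀ = 0 m/s, a = 19 m/s².
v = v₀ + at = 0 + (19)(2) = 38.0 m/s
Δx = v₀t + ½at² = 0·2 + 0.5·19·2² = 38.0 m

Phase 2 (coasting upward): v₀ = 38.0 m/s, a = -10 m/s².
v = v₀ + at → t = (0 − 38.0) / -10 = 3.80 s
v² = v₀² + 2aΔx → Δx = (0² − 38.0²)/(2·-10) = 72.2 m
Maximum height = 38.0 + 72.2 = 110 m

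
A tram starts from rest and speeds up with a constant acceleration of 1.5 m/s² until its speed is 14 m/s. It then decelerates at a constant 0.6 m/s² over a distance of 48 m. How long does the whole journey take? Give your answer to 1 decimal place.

Phase 1 (accelerating): v₀ = 0 m/s, a = 1.5 m/s².
v = v₀ + at → t = (14 − 0) / 1.5 = 9.33 s
v² = v₀² + 2aΔx → Δx = (14² − 0²)/(2·1.5) = 65.3 m

Phase 2 (decelerating): v₀ = 14.0 m/s, a = -0.6 m/s².
v² = v₀² + 2aΔx = 14.0² + 2·-0.6·48 = 138 → v = 11.8 m/s
t = (v − v₀)/a = (11.8 − 14.0)/-0.6 = 3.73 s
Total time = 9.33 + 3.73 = 13.1 s

13.1 s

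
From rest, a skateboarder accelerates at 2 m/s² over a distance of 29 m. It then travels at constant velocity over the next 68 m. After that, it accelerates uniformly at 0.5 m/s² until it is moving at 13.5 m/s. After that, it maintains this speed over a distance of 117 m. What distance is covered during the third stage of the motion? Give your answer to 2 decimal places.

66.25 m

Phase 1 (accelerating): v₀ = 0 m/s, a = 2 m/s².
v² = v₀² + 2aΔx = 0² + 2·2·29 = 116 → v = 10.8 m/s
t = (v − v₀)/a = (10.8 − 0)/2 = 5.39 s

Phase 2 (constant speed): v₀ = 10.8 m/s, a = 0 m/s².
Constant speed: t = d/v = 68/10.8 = 6.31 s

Phase 3 (accelerating): v₀ = 10.8 m/s, a = 0.5 m/s².
v = v₀ + at → t = (13.5 − 10.8) / 0.5 = 5.46 s
v² = v₀² + 2aΔx → Δx = (13.5² − 10.8²)/(2·0.5) = 66.3 m
Distance in phase 3 = 66.3 m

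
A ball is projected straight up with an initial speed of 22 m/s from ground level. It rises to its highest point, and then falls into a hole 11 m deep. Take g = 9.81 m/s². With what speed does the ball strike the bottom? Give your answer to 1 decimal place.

Phase 1 (rising): v₀ = 22.0 m/s, a = -9.81 m/s².
v = v₀ + at → t = (0 − 22.0) / -9.81 = 2.24 s
v² = v₀² + 2aΔx → Δx = (0² − 22.0²)/(2·-9.81) = 24.7 m

Phase 2 (falling): v₀ = 0 m/s, a = -9.81 m/s².
Falls 35.7 m from rest: t = √(2·35.7/9.81) = 2.70 s; v = g·t = 26.5 m/s.
Final speed = 26.5 m/s

26.5 m/s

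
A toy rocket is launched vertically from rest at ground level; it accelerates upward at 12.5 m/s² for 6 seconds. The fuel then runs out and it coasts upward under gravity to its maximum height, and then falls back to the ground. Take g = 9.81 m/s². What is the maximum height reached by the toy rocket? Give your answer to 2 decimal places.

Phase 1 (powered ascent): v₀ = 0 m/s, a = 12.5 m/s².
v = v₀ + at = 0 + (12.5)(6) = 75.0 m/s
Δx = v₀t + ½at² = 0·6 + 0.5·12.5·6² = 225 m

Phase 2 (coasting upward): v₀ = 75.0 m/s, a = -9.81 m/s².
v = v₀ + at → t = (0 − 75.0) / -9.81 = 7.65 s
v² = v₀² + 2aΔx → Δx = (0² − 75.0²)/(2·-9.81) = 287 m
Maximum height = 225 + 287 = 512 m

511.70 m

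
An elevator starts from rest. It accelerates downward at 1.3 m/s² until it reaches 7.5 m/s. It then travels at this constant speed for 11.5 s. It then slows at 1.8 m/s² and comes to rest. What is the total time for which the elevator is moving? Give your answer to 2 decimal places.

21.44 s

Phase 1 (accelerating): v₀ = 0 m/s, a = 1.3 m/s².
v = v₀ + at → t = (7.5 − 0) / 1.3 = 5.77 s
v² = v₀² + 2aΔx → Δx = (7.5² − 0²)/(2·1.3) = 21.6 m

Phase 2 (constant speed): v₀ = 7.50 m/s, a = 0 m/s².
v = v₀ + at = 7.50 + (0)(11.5) = 7.50 m/s
Δx = v₀t + ½at² = 7.50·11.5 + 0.5·0·11.5² = 86.2 m

Phase 3 (decelerating): v₀ = 7.50 m/s, a = -1.8 m/s².
v = v₀ + at → t = (0 − 7.50) / -1.8 = 4.17 s
v² = v₀² + 2aΔx → Δx = (0² − 7.50²)/(2·-1.8) = 15.6 m
Total time = 5.77 + 11.5 + 4.17 = 21.4 s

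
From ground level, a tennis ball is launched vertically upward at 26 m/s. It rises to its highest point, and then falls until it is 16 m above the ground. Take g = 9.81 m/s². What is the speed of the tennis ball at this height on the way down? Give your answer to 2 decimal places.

Phase 1 (rising): v₀ = 26.0 m/s, a = -9.81 m/s².
v = v₀ + at → t = (0 − 26.0) / -9.81 = 2.65 s
v² = v₀² + 2aΔx → Δx = (0² − 26.0²)/(2·-9.81) = 34.5 m

Phase 2 (falling): v₀ = 0 m/s, a = -9.81 m/s².
Falls 18.5 m from rest: t = √(2·18.5/9.81) = 1.94 s; v = g·t = 19.0 m/s.
Final speed = 19.0 m/s

19.03 m/s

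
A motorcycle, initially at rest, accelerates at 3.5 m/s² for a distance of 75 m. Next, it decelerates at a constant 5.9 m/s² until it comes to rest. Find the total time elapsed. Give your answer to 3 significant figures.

10.4 s

Phase 1 (accelerating): v₀ = 0 m/s, a = 3.5 m/s².
v² = v₀² + 2aΔx = 0² + 2·3.5·75 = 525 → v = 22.9 m/s
t = (v − v₀)/a = (22.9 − 0)/3.5 = 6.55 s

Phase 2 (decelerating): v₀ = 22.9 m/s, a = -5.9 m/s².
v = v₀ + at → t = (0 − 22.9) / -5.9 = 3.88 s
v² = v₀² + 2aΔx → Δx = (0² − 22.9²)/(2·-5.9) = 44.5 m
Total time = 6.55 + 3.88 = 10.4 s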